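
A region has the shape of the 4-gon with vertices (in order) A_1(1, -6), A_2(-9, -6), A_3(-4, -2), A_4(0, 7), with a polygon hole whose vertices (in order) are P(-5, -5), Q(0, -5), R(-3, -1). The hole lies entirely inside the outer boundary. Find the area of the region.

40.5

Outer boundary:
Σ = (-60) + (-6) + (-28) + (-7) = -101
Area = |Σ|/2 = 50.5.
Hole:
P→Q: (-5)(-5) − (0)(-5) = 25
Q→R: (0)(-1) − (-3)(-5) = -15
R→P: (-3)(-5) − (-5)(-1) = 10
Σ = 20
Area = |Σ|/2 = 10.
Net area = 50.5 − 10 = 40.5.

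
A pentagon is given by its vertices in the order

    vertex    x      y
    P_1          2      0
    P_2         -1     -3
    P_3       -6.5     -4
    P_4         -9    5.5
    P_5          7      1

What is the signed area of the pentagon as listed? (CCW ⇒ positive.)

-71.375

Apply Gauss's area formula: 2A = Σ (x_i·y_{i+1} − x_{i+1}·y_i), indices taken mod 5.
Σ = (-6) + (-15.5) + (-71.75) + (-47.5) + (-2) = -142.75
Signed area = Σ/2 = -71.375 (negative ⇒ clockwise traversal).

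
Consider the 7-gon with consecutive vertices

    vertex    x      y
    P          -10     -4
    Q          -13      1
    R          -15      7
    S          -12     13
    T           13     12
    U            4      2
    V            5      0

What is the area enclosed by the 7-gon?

Σ = (-62) + (-76) + (-111) + (-313) + (-22) + (-10) + (-20) = -614
Area = |Σ|/2 = 307.

307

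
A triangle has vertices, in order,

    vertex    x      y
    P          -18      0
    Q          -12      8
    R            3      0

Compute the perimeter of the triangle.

48

|PQ| = √((6)² + (8)²) = √100 = 10
|QR| = √((15)² + (-8)²) = √289 = 17
|RP| = √((-21)² + (0)²) = √441 = 21
Perimeter = 10 + 17 + 21 = 48.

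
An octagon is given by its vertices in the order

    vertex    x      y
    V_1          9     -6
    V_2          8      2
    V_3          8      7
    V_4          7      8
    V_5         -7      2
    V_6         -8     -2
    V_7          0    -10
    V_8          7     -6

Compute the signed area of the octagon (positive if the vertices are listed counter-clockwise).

Apply Gauss's area formula: 2A = Σ (x_i·y_{i+1} − x_{i+1}·y_i), indices taken mod 8.
Σ = (66) + (40) + (15) + (70) + (30) + (80) + (70) + (12) = 383
Signed area = Σ/2 = 191.5 (positive ⇒ counter-clockwise traversal).

191.5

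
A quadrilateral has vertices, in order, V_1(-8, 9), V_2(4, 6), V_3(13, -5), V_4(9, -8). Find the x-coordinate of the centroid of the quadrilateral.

Apply Gauss's area formula. First the cross-terms c_i = x_i·y_{i+1} − x_{i+1}·y_i:
  -84, -98, -59, 17  ⇒  2A = -224, A = -112.
Then Σ (x_i + x_{i+1})·c_i = -2611, so x̄ = -2611 / (6·(-112)) = 373/96.

373/96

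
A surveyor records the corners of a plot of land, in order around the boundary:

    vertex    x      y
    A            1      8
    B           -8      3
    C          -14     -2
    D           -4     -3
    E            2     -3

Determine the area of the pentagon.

98

Apply the shoelace (surveyor's) formula: 2A = Σ (x_i·y_{i+1} − x_{i+1}·y_i), indices taken mod 5.
A→B: (1)(3) − (-8)(8) = 67
B→C: (-8)(-2) − (-14)(3) = 58
C→D: (-14)(-3) − (-4)(-2) = 34
D→E: (-4)(-3) − (2)(-3) = 18
E→A: (2)(8) − (1)(-3) = 19
Σ = 196
Area = |Σ|/2 = 98.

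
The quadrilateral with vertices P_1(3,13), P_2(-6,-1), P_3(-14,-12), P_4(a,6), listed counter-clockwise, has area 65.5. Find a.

Write out the shoelace sum; only the two edges meeting at P_4 involve a:
2·Area = [((-14)·6 − a·(-12)) + (a·13 − 3·6)] + 133
       = 25·a + 31 = 131
⇒ a = 4.

4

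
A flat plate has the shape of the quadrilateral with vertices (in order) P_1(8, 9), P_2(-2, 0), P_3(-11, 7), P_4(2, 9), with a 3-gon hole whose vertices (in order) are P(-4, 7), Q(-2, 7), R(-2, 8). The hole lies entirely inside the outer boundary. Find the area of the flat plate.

Outer boundary:
Apply the shoelace formula: 2A = Σ (x_i·y_{i+1} − x_{i+1}·y_i), indices taken mod 4.
Cross-terms: 18, -14, -113, -54  ⇒  Σ = -163
Area = |Σ|/2 = 81.5.
Hole:
Apply the shoelace formula: 2A = Σ (x_i·y_{i+1} − x_{i+1}·y_i), indices taken mod 3.
Cross-terms: -14, -2, 18  ⇒  Σ = 2
Area = |Σ|/2 = 1.
Net area = 81.5 − 1 = 80.5.

80.5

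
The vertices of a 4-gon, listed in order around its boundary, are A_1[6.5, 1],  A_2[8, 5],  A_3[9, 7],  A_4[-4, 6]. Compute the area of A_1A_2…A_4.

Apply the shoelace formula: 2A = Σ (x_i·y_{i+1} − x_{i+1}·y_i), indices taken mod 4.
Σ = (24.5) + (11) + (82) + (-43) = 74.5
Area = |Σ|/2 = 37.25.

37.25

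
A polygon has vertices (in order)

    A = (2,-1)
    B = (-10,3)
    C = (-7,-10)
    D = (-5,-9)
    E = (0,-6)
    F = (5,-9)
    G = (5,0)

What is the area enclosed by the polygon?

115

A→B: (2)(3) − (-10)(-1) = -4
B→C: (-10)(-10) − (-7)(3) = 121
C→D: (-7)(-9) − (-5)(-10) = 13
D→E: (-5)(-6) − (0)(-9) = 30
E→F: (0)(-9) − (5)(-6) = 30
F→G: (5)(0) − (5)(-9) = 45
G→A: (5)(-1) − (2)(0) = -5
Σ = 230
Area = |Σ|/2 = 115.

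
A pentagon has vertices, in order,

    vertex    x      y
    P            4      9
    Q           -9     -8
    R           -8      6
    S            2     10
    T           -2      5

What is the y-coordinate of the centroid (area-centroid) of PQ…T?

423/169

Apply the shoelace formula. First the cross-terms c_i = x_i·y_{i+1} − x_{i+1}·y_i:
  49, -118, -92, 30, -38  ⇒  2A = -169, A = -84.5.
Then Σ (y_i + y_{i+1})·c_i = -1269, so ȳ = -1269 / (6·(-84.5)) = 423/169.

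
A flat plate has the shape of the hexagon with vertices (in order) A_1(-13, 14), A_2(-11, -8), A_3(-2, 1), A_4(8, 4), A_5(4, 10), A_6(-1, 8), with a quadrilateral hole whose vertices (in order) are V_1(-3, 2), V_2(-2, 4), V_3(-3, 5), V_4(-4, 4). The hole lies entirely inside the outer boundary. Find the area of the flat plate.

Outer boundary:
Σ = (258) + (-27) + (-16) + (64) + (42) + (90) = 411
Area = |Σ|/2 = 205.5.
Hole:
V_1→V_2: (-3)(4) − (-2)(2) = -8
V_2→V_3: (-2)(5) − (-3)(4) = 2
V_3→V_4: (-3)(4) − (-4)(5) = 8
V_4→V_1: (-4)(2) − (-3)(4) = 4
Σ = 6
Area = |Σ|/2 = 3.
Net area = 205.5 − 3 = 202.5.

202.5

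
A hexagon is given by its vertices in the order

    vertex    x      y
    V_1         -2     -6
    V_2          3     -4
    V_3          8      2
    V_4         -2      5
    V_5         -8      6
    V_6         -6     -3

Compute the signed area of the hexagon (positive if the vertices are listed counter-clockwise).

Apply the surveyor's formula: 2A = Σ (x_i·y_{i+1} − x_{i+1}·y_i), indices taken mod 6.
Σ = (26) + (38) + (44) + (28) + (60) + (30) = 226
Signed area = Σ/2 = 113 (positive ⇒ counter-clockwise traversal).

113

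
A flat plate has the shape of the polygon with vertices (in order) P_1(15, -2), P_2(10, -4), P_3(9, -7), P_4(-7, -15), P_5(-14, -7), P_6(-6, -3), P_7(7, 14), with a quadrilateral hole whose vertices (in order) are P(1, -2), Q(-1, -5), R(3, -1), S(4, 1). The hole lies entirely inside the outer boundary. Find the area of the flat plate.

Outer boundary:
Σ = (-40) + (-34) + (-184) + (-161) + (0) + (-63) + (-224) = -706
Area = |Σ|/2 = 353.
Hole:
Σ = (-7) + (16) + (7) + (-9) = 7
Area = |Σ|/2 = 3.5.
Net area = 353 − 3.5 = 349.5.

349.5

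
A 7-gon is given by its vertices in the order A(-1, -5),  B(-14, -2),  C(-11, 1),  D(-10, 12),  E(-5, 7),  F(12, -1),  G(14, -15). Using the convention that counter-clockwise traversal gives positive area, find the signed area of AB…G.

-283

Apply the shoelace formula: 2A = Σ (x_i·y_{i+1} − x_{i+1}·y_i), indices taken mod 7.
Σ = (-68) + (-36) + (-122) + (-10) + (-79) + (-166) + (-85) = -566
Signed area = Σ/2 = -283 (negative ⇒ clockwise traversal).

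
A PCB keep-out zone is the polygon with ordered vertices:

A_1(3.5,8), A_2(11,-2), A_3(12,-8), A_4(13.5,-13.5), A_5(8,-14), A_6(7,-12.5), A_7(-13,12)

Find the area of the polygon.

260.25

Σ = (-95) + (-64) + (-54) + (-81) + (-2) + (-78.5) + (-146) = -520.5
Area = |Σ|/2 = 260.25.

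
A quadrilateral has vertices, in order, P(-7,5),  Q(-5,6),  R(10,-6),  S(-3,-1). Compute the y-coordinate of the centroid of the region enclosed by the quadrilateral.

79/291

Apply the shoelace (surveyor's) formula. First the cross-terms c_i = x_i·y_{i+1} − x_{i+1}·y_i:
  -17, -30, -28, -22  ⇒  2A = -97, A = -48.5.
Then Σ (y_i + y_{i+1})·c_i = -79, so ȳ = -79 / (6·(-48.5)) = 79/291.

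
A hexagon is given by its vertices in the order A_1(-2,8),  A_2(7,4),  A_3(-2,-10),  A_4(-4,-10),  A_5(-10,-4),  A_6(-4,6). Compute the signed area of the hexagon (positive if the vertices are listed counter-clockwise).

A_1→A_2: (-2)(4) − (7)(8) = -64
A_2→A_3: (7)(-10) − (-2)(4) = -62
A_3→A_4: (-2)(-10) − (-4)(-10) = -20
A_4→A_5: (-4)(-4) − (-10)(-10) = -84
A_5→A_6: (-10)(6) − (-4)(-4) = -76
A_6→A_1: (-4)(8) − (-2)(6) = -20
Σ = -326
Signed area = Σ/2 = -163 (negative ⇒ clockwise traversal).

-163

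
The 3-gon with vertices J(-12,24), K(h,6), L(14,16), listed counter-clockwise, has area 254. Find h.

-17

The doubled signed area Σ (x_i y_{i+1} − x_{i+1} y_i) is linear in h.
With h=0 it equals 372; the coefficient of h is -8 (from the two edges through K).
So -8·h + 372 = 2·254 = 508 ⇒ h = -17.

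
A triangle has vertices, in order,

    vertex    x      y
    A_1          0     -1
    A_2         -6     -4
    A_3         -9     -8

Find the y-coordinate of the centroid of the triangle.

-13/3

Apply the surveyor's formula. First the cross-terms c_i = x_i·y_{i+1} − x_{i+1}·y_i:
  -6, 12, 9  ⇒  2A = 15, A = 7.5.
Then Σ (y_i + y_{i+1})·c_i = -195, so ȳ = -195 / (6·7.5) = -13/3.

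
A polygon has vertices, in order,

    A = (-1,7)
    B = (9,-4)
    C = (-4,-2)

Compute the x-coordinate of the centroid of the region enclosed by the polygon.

Apply the shoelace (surveyor's) formula. First the cross-terms c_i = x_i·y_{i+1} − x_{i+1}·y_i:
  -59, -34, -30  ⇒  2A = -123, A = -61.5.
Then Σ (x_i + x_{i+1})·c_i = -492, so x̄ = -492 / (6·(-61.5)) = 4/3.

4/3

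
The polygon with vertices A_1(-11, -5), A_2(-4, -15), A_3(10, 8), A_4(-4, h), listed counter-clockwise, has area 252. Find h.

Write out the shoelace sum; only the two edges meeting at A_4 involve h:
2·Area = [(10·h − (-4)·8) + ((-4)·(-5) − (-11)·h)] + 263
       = 21·h + 315 = 504
⇒ h = 9.

9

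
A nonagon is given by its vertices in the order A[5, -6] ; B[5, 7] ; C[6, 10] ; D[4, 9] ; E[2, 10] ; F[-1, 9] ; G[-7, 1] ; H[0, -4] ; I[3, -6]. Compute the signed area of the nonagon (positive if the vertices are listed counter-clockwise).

Apply the shoelace (surveyor's) formula: 2A = Σ (x_i·y_{i+1} − x_{i+1}·y_i), indices taken mod 9.
Σ = (65) + (8) + (14) + (22) + (28) + (62) + (28) + (12) + (12) = 251
Signed area = Σ/2 = 125.5 (positive ⇒ counter-clockwise traversal).

125.5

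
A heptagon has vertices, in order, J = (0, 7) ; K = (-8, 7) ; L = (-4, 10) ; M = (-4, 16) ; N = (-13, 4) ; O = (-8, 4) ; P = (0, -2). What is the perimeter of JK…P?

|JK| = √((-8)² + (0)²) = √64 = 8
|KL| = √((4)² + (3)²) = √25 = 5
|LM| = √((0)² + (6)²) = √36 = 6
|MN| = √((-9)² + (-12)²) = √225 = 15
|NO| = √((5)² + (0)²) = √25 = 5
|OP| = √((8)² + (-6)²) = √100 = 10
|PJ| = √((0)² + (9)²) = √81 = 9
Perimeter = 8 + 5 + 6 + 15 + 5 + 10 + 9 = 58.

58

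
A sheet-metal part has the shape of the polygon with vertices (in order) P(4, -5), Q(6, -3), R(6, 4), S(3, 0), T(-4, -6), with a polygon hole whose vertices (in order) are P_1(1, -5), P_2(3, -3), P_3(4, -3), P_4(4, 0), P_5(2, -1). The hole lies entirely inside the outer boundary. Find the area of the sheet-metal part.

Outer boundary:
Apply Gauss's area formula: 2A = Σ (x_i·y_{i+1} − x_{i+1}·y_i), indices taken mod 5.
Cross-terms: 18, 42, -12, -18, 44  ⇒  Σ = 74
Area = |Σ|/2 = 37.
Hole:
Σ = (12) + (3) + (12) + (-4) + (-9) = 14
Area = |Σ|/2 = 7.
Net area = 37 − 7 = 30.

30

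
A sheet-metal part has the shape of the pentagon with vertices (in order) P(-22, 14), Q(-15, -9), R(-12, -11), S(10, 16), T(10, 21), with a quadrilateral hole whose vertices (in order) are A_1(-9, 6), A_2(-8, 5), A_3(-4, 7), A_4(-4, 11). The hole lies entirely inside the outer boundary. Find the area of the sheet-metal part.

Outer boundary:
Σ = (408) + (57) + (-82) + (50) + (602) = 1035
Area = |Σ|/2 = 517.5.
Hole:
Apply the surveyor's formula: 2A = Σ (x_i·y_{i+1} − x_{i+1}·y_i), indices taken mod 4.
Σ = (3) + (-36) + (-16) + (75) = 26
Area = |Σ|/2 = 13.
Net area = 517.5 − 13 = 504.5.

504.5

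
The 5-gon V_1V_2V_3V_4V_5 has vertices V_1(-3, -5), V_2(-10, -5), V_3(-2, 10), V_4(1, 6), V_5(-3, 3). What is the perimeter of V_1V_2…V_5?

42

|V_1V_2| = √((-7)² + (0)²) = √49 = 7
|V_2V_3| = √((8)² + (15)²) = √289 = 17
|V_3V_4| = √((3)² + (-4)²) = √25 = 5
|V_4V_5| = √((-4)² + (-3)²) = √25 = 5
|V_5V_1| = √((0)² + (-8)²) = √64 = 8
Perimeter = 7 + 17 + 5 + 5 + 8 = 42.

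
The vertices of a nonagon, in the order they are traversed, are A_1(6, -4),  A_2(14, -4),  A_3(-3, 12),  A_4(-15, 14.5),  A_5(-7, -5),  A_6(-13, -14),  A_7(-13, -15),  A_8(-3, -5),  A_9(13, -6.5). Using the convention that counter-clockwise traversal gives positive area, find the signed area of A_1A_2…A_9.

319.25

Apply the shoelace formula: 2A = Σ (x_i·y_{i+1} − x_{i+1}·y_i), indices taken mod 9.
Σ = (32) + (156) + (136.5) + (176.5) + (33) + (13) + (20) + (84.5) + (-13) = 638.5
Signed area = Σ/2 = 319.25 (positive ⇒ counter-clockwise traversal).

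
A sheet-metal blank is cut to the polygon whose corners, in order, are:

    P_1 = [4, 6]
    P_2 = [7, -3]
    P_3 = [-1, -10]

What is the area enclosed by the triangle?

46.5

Apply the surveyor's formula: 2A = Σ (x_i·y_{i+1} − x_{i+1}·y_i), indices taken mod 3.
Σ = (-54) + (-73) + (34) = -93
Area = |Σ|/2 = 46.5.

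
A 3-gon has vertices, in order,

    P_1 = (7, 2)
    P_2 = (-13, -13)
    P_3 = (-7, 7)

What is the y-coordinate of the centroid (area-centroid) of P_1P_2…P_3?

-4/3

Apply Gauss's area formula. First the cross-terms c_i = x_i·y_{i+1} − x_{i+1}·y_i:
  -65, -182, -63  ⇒  2A = -310, A = -155.
Then Σ (y_i + y_{i+1})·c_i = 1240, so ȳ = 1240 / (6·(-155)) = -4/3.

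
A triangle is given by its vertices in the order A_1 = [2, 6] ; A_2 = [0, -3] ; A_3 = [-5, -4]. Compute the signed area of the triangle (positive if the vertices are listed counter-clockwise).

Σ = (-6) + (-15) + (-22) = -43
Signed area = Σ/2 = -21.5 (negative ⇒ clockwise traversal).

-21.5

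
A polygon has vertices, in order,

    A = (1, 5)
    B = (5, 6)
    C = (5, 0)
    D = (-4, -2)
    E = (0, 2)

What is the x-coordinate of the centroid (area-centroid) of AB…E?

394/207

Apply the shoelace formula. First the cross-terms c_i = x_i·y_{i+1} − x_{i+1}·y_i:
  -19, -30, -10, -8, -2  ⇒  2A = -69, A = -34.5.
Then Σ (x_i + x_{i+1})·c_i = -394, so x̄ = -394 / (6·(-34.5)) = 394/207.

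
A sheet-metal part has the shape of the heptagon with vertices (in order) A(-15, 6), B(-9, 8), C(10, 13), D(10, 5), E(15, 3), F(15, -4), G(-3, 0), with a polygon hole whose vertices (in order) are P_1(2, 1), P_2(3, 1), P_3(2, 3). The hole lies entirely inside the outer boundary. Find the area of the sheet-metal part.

Outer boundary:
Apply the shoelace formula: 2A = Σ (x_i·y_{i+1} − x_{i+1}·y_i), indices taken mod 7.
Σ = (-66) + (-197) + (-80) + (-45) + (-105) + (-12) + (-18) = -523
Area = |Σ|/2 = 261.5.
Hole:
Cross-terms: -1, 7, -4  ⇒  Σ = 2
Area = |Σ|/2 = 1.
Net area = 261.5 − 1 = 260.5.

260.5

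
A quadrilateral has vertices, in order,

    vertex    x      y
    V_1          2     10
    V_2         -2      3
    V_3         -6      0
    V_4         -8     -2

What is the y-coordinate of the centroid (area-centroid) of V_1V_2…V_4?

Apply the shoelace formula. First the cross-terms c_i = x_i·y_{i+1} − x_{i+1}·y_i:
  26, 18, 12, -76  ⇒  2A = -20, A = -10.
Then Σ (y_i + y_{i+1})·c_i = -240, so ȳ = -240 / (6·(-10)) = 4.

4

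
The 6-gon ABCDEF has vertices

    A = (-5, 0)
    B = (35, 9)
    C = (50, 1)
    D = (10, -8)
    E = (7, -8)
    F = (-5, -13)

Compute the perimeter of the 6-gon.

|AB| = √((40)² + (9)²) = √1681 = 41
|BC| = √((15)² + (-8)²) = √289 = 17
|CD| = √((-40)² + (-9)²) = √1681 = 41
|DE| = √((-3)² + (0)²) = √9 = 3
|EF| = √((-12)² + (-5)²) = √169 = 13
|FA| = √((0)² + (13)²) = √169 = 13
Perimeter = 41 + 17 + 41 + 3 + 13 + 13 = 128.

128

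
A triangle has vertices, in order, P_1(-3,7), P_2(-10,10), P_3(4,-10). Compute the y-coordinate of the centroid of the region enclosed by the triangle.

Apply Gauss's area formula. First the cross-terms c_i = x_i·y_{i+1} − x_{i+1}·y_i:
  40, 60, -2  ⇒  2A = 98, A = 49.
Then Σ (y_i + y_{i+1})·c_i = 686, so ȳ = 686 / (6·49) = 7/3.

7/3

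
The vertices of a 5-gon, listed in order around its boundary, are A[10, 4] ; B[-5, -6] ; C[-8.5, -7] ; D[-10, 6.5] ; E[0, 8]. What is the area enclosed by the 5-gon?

170.625

Apply Gauss's area formula: 2A = Σ (x_i·y_{i+1} − x_{i+1}·y_i), indices taken mod 5.
Σ = (-40) + (-16) + (-125.25) + (-80) + (-80) = -341.25
Area = |Σ|/2 = 170.625.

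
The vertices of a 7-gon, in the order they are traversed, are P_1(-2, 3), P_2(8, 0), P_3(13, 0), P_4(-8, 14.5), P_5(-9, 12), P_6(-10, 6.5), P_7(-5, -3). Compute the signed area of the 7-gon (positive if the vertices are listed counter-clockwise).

Apply the surveyor's formula: 2A = Σ (x_i·y_{i+1} − x_{i+1}·y_i), indices taken mod 7.
Σ = (-24) + (0) + (188.5) + (34.5) + (61.5) + (62.5) + (-21) = 302
Signed area = Σ/2 = 151 (positive ⇒ counter-clockwise traversal).

151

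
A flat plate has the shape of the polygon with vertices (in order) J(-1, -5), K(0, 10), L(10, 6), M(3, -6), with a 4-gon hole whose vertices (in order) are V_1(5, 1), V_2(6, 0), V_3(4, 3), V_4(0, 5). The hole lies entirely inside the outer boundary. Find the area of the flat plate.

Outer boundary:
Apply the surveyor's formula: 2A = Σ (x_i·y_{i+1} − x_{i+1}·y_i), indices taken mod 4.
Σ = (-10) + (-100) + (-78) + (-21) = -209
Area = |Σ|/2 = 104.5.
Hole:
Apply Gauss's area formula: 2A = Σ (x_i·y_{i+1} − x_{i+1}·y_i), indices taken mod 4.
Cross-terms: -6, 18, 20, -25  ⇒  Σ = 7
Area = |Σ|/2 = 3.5.
Net area = 104.5 − 3.5 = 101.

101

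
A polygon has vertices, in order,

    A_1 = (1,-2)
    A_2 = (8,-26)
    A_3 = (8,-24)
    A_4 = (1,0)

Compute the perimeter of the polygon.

54

|A_1A_2| = √((7)² + (-24)²) = √625 = 25
|A_2A_3| = √((0)² + (2)²) = √4 = 2
|A_3A_4| = √((-7)² + (24)²) = √625 = 25
|A_4A_1| = √((0)² + (-2)²) = √4 = 2
Perimeter = 25 + 2 + 25 + 2 = 54.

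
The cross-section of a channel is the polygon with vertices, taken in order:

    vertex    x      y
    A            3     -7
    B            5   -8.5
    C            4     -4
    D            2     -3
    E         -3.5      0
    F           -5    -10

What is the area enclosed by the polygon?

54.5

Apply Gauss's area formula: 2A = Σ (x_i·y_{i+1} − x_{i+1}·y_i), indices taken mod 6.
Σ = (9.5) + (14) + (-4) + (-10.5) + (35) + (65) = 109
Area = |Σ|/2 = 54.5.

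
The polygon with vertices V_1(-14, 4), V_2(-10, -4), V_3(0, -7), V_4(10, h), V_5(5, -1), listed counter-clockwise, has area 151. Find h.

-14

Write out the shoelace sum; only the two edges meeting at V_4 involve h:
2·Area = [(0·h − 10·(-7)) + (10·(-1) − 5·h)] + 172
       = -5·h + 232 = 302
⇒ h = -14.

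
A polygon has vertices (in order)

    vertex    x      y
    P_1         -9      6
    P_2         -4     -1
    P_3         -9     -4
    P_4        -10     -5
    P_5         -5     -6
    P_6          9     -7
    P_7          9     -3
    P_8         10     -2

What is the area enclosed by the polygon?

Apply Gauss's area formula: 2A = Σ (x_i·y_{i+1} − x_{i+1}·y_i), indices taken mod 8.
Σ = (33) + (7) + (5) + (35) + (89) + (36) + (12) + (42) = 259
Area = |Σ|/2 = 129.5.

129.5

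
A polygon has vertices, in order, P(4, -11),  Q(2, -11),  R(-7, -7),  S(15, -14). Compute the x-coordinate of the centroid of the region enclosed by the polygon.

Apply the shoelace formula. First the cross-terms c_i = x_i·y_{i+1} − x_{i+1}·y_i:
  -22, -91, 203, -109  ⇒  2A = -19, A = -9.5.
Then Σ (x_i + x_{i+1})·c_i = -124, so x̄ = -124 / (6·(-9.5)) = 124/57.

124/57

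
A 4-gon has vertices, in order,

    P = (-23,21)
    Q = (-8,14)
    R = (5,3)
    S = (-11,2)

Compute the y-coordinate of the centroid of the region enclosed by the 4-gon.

Apply the shoelace formula. First the cross-terms c_i = x_i·y_{i+1} − x_{i+1}·y_i:
  -154, -94, 43, -185  ⇒  2A = -390, A = -195.
Then Σ (y_i + y_{i+1})·c_i = -11028, so ȳ = -11028 / (6·(-195)) = 1838/195.

1838/195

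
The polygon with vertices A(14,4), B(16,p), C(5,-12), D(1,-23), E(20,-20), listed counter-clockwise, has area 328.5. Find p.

The doubled signed area Σ (x_i y_{i+1} − x_{i+1} y_i) is linear in p.
With p=0 it equals 441; the coefficient of p is 9 (from the two edges through B).
So 9·p + 441 = 2·328.5 = 657 ⇒ p = 24.

24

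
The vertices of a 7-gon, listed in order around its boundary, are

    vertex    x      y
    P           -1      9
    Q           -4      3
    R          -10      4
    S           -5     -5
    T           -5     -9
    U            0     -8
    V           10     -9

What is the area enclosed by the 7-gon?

Apply the surveyor's formula: 2A = Σ (x_i·y_{i+1} − x_{i+1}·y_i), indices taken mod 7.
P→Q: (-1)(3) − (-4)(9) = 33
Q→R: (-4)(4) − (-10)(3) = 14
R→S: (-10)(-5) − (-5)(4) = 70
S→T: (-5)(-9) − (-5)(-5) = 20
T→U: (-5)(-8) − (0)(-9) = 40
U→V: (0)(-9) − (10)(-8) = 80
V→P: (10)(9) − (-1)(-9) = 81
Σ = 338
Area = |Σ|/2 = 169.

169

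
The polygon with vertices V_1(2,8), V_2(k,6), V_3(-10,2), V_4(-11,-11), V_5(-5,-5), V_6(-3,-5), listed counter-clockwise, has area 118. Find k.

-6

Write out the shoelace sum; only the two edges meeting at V_2 involve k:
2·Area = [(2·6 − k·8) + (k·2 − (-10)·6)] + 128
       = -6·k + 200 = 236
⇒ k = -6.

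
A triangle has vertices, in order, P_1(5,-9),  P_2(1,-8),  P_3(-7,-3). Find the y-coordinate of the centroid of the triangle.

-20/3

Apply Gauss's area formula. First the cross-terms c_i = x_i·y_{i+1} − x_{i+1}·y_i:
  -31, -59, 78  ⇒  2A = -12, A = -6.
Then Σ (y_i + y_{i+1})·c_i = 240, so ȳ = 240 / (6·(-6)) = -20/3.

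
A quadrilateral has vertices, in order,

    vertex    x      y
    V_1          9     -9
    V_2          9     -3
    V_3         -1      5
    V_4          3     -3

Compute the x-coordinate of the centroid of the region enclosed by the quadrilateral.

107/21

Apply the surveyor's formula. First the cross-terms c_i = x_i·y_{i+1} − x_{i+1}·y_i:
  54, 42, -12, 0  ⇒  2A = 84, A = 42.
Then Σ (x_i + x_{i+1})·c_i = 1284, so x̄ = 1284 / (6·42) = 107/21.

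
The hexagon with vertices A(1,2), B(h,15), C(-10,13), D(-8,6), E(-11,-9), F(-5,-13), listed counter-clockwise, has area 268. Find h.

The doubled signed area Σ (x_i y_{i+1} − x_{i+1} y_i) is linear in h.
With h=0 it equals 448; the coefficient of h is 11 (from the two edges through B).
So 11·h + 448 = 2·268 = 536 ⇒ h = 8.

8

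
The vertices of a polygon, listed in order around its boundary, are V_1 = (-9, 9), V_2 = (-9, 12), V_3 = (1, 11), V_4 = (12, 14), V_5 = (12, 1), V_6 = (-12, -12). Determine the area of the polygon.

380

Apply the shoelace formula: 2A = Σ (x_i·y_{i+1} − x_{i+1}·y_i), indices taken mod 6.
Σ = (-27) + (-111) + (-118) + (-156) + (-132) + (-216) = -760
Area = |Σ|/2 = 380.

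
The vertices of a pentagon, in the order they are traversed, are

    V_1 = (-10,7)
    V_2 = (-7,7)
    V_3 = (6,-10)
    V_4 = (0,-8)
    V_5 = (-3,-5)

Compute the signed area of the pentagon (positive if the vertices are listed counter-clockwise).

-68

Apply the shoelace (surveyor's) formula: 2A = Σ (x_i·y_{i+1} − x_{i+1}·y_i), indices taken mod 5.
V_1→V_2: (-10)(7) − (-7)(7) = -21
V_2→V_3: (-7)(-10) − (6)(7) = 28
V_3→V_4: (6)(-8) − (0)(-10) = -48
V_4→V_5: (0)(-5) − (-3)(-8) = -24
V_5→V_1: (-3)(7) − (-10)(-5) = -71
Σ = -136
Signed area = Σ/2 = -68 (negative ⇒ clockwise traversal).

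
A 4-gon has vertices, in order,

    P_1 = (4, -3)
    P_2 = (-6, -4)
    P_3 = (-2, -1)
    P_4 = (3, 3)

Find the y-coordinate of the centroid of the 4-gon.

-121/90

Apply Gauss's area formula. First the cross-terms c_i = x_i·y_{i+1} − x_{i+1}·y_i:
  -34, -2, -3, -21  ⇒  2A = -60, A = -30.
Then Σ (y_i + y_{i+1})·c_i = 242, so ȳ = 242 / (6·(-30)) = -121/90.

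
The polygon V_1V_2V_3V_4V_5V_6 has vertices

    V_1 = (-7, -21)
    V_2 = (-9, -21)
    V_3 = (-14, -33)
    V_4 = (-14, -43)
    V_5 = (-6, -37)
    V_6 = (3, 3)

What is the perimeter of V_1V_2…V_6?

102

|V_1V_2| = √((-2)² + (0)²) = √4 = 2
|V_2V_3| = √((-5)² + (-12)²) = √169 = 13
|V_3V_4| = √((0)² + (-10)²) = √100 = 10
|V_4V_5| = √((8)² + (6)²) = √100 = 10
|V_5V_6| = √((9)² + (40)²) = √1681 = 41
|V_6V_1| = √((-10)² + (-24)²) = √676 = 26
Perimeter = 2 + 13 + 10 + 10 + 41 + 26 = 102.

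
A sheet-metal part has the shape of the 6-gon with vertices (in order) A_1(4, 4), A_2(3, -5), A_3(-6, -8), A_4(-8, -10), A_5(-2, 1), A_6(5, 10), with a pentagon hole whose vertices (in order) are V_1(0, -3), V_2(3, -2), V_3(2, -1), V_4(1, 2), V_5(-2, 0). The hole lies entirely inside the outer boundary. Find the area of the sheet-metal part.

Outer boundary:
Σ = (-32) + (-54) + (-4) + (-28) + (-25) + (-20) = -163
Area = |Σ|/2 = 81.5.
Hole:
Σ = (9) + (1) + (5) + (4) + (6) = 25
Area = |Σ|/2 = 12.5.
Net area = 81.5 − 12.5 = 69.

69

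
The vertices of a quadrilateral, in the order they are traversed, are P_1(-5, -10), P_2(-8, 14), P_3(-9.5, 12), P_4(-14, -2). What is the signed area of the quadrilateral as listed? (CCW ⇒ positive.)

Apply Gauss's area formula: 2A = Σ (x_i·y_{i+1} − x_{i+1}·y_i), indices taken mod 4.
Cross-terms: -150, 37, 187, 130  ⇒  Σ = 204
Signed area = Σ/2 = 102 (positive ⇒ counter-clockwise traversal).

102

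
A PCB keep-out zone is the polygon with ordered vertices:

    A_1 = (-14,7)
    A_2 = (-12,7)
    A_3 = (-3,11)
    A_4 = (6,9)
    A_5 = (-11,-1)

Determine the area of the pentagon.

Apply Gauss's area formula: 2A = Σ (x_i·y_{i+1} − x_{i+1}·y_i), indices taken mod 5.
Σ = (-14) + (-111) + (-93) + (93) + (-91) = -216
Area = |Σ|/2 = 108.

108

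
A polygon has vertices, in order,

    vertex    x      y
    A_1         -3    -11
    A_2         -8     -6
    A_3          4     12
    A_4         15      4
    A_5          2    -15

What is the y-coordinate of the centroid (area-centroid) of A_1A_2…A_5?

Apply the shoelace formula. First the cross-terms c_i = x_i·y_{i+1} − x_{i+1}·y_i:
  -70, -72, -164, -233, -67  ⇒  2A = -606, A = -303.
Then Σ (y_i + y_{i+1})·c_i = 2439, so ȳ = 2439 / (6·(-303)) = -271/202.

-271/202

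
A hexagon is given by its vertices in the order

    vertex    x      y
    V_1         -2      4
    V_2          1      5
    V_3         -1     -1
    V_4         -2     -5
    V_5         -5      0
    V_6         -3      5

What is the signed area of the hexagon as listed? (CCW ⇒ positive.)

Apply Gauss's area formula: 2A = Σ (x_i·y_{i+1} − x_{i+1}·y_i), indices taken mod 6.
Σ = (-14) + (4) + (3) + (-25) + (-25) + (-2) = -59
Signed area = Σ/2 = -29.5 (negative ⇒ clockwise traversal).

-29.5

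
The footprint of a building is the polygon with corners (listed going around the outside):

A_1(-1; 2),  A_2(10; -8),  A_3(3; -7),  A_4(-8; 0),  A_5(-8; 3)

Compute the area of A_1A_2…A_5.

Apply the surveyor's formula: 2A = Σ (x_i·y_{i+1} − x_{i+1}·y_i), indices taken mod 5.
Σ = (-12) + (-46) + (-56) + (-24) + (-13) = -151
Area = |Σ|/2 = 75.5.

75.5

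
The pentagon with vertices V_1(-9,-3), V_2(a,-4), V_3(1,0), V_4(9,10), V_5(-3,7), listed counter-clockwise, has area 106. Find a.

-1

Write out the shoelace sum; only the two edges meeting at V_2 involve a:
2·Area = [((-9)·(-4) − a·(-3)) + (a·0 − 1·(-4))] + 175
       = 3·a + 215 = 212
⇒ a = -1.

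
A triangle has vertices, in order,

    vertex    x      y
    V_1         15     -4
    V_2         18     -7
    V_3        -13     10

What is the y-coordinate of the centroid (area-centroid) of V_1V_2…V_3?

Apply the surveyor's formula. First the cross-terms c_i = x_i·y_{i+1} − x_{i+1}·y_i:
  -33, 89, -98  ⇒  2A = -42, A = -21.
Then Σ (y_i + y_{i+1})·c_i = 42, so ȳ = 42 / (6·(-21)) = -1/3.

-1/3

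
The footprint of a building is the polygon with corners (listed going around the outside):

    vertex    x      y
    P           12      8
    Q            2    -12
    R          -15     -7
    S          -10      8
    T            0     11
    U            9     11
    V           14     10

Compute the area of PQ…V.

Σ = (-160) + (-194) + (-190) + (-110) + (-99) + (-64) + (-8) = -825
Area = |Σ|/2 = 412.5.

412.5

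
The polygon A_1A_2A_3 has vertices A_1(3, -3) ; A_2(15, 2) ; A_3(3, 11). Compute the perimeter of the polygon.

42

|A_1A_2| = √((12)² + (5)²) = √169 = 13
|A_2A_3| = √((-12)² + (9)²) = √225 = 15
|A_3A_1| = √((0)² + (-14)²) = √196 = 14
Perimeter = 13 + 15 + 14 = 42.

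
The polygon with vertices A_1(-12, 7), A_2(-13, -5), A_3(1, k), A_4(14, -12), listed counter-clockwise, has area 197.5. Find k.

Write out the shoelace sum; only the two edges meeting at A_3 involve k:
2·Area = [((-13)·k − 1·(-5)) + (1·(-12) − 14·k)] + 105
       = -27·k + 98 = 395
⇒ k = -11.

-11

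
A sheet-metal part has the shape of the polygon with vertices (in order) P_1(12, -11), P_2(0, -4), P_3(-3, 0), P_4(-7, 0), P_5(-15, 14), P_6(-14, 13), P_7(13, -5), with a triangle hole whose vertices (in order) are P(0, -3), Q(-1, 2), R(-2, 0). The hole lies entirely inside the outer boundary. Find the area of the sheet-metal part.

166

Outer boundary:
Cross-terms: -48, -12, 0, -98, 1, -99, -83  ⇒  Σ = -339
Area = |Σ|/2 = 169.5.
Hole:
Cross-terms: -3, 4, 6  ⇒  Σ = 7
Area = |Σ|/2 = 3.5.
Net area = 169.5 − 3.5 = 166.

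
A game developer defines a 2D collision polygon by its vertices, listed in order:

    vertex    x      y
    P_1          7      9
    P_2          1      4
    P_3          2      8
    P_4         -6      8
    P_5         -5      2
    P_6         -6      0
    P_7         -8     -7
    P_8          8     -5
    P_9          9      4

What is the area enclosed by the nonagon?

Apply the shoelace (surveyor's) formula: 2A = Σ (x_i·y_{i+1} − x_{i+1}·y_i), indices taken mod 9.
Σ = (19) + (0) + (64) + (28) + (12) + (42) + (96) + (77) + (53) = 391
Area = |Σ|/2 = 195.5.

195.5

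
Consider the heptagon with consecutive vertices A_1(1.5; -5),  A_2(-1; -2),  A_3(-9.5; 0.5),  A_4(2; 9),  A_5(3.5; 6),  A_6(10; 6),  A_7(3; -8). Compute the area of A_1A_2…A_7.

136.75

Apply Gauss's area formula: 2A = Σ (x_i·y_{i+1} − x_{i+1}·y_i), indices taken mod 7.
Σ = (-8) + (-19.5) + (-86.5) + (-19.5) + (-39) + (-98) + (-3) = -273.5
Area = |Σ|/2 = 136.75.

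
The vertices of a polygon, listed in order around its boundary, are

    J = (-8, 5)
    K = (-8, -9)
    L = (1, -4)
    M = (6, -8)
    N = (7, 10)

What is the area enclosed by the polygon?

200

Σ = (112) + (41) + (16) + (116) + (115) = 400
Area = |Σ|/2 = 200.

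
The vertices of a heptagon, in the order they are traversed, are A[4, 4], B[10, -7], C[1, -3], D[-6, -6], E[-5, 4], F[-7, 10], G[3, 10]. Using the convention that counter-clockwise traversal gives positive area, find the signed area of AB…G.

Σ = (-68) + (-23) + (-24) + (-54) + (-22) + (-100) + (-28) = -319
Signed area = Σ/2 = -159.5 (negative ⇒ clockwise traversal).

-159.5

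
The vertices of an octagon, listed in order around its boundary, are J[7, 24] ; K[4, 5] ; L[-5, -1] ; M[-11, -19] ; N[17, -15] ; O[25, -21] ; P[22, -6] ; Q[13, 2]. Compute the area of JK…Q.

Σ = (-61) + (21) + (84) + (488) + (18) + (312) + (122) + (298) = 1282
Area = |Σ|/2 = 641.

641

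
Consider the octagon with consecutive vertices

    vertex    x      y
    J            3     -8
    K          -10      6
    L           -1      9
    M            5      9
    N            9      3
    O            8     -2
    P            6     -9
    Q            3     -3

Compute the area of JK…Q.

Apply the shoelace (surveyor's) formula: 2A = Σ (x_i·y_{i+1} − x_{i+1}·y_i), indices taken mod 8.
Σ = (-62) + (-84) + (-54) + (-66) + (-42) + (-60) + (9) + (-15) = -374
Area = |Σ|/2 = 187.

187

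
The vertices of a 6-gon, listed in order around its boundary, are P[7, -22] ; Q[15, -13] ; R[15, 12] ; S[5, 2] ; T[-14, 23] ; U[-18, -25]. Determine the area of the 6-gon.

1031

Σ = (239) + (375) + (-30) + (143) + (764) + (571) = 2062
Area = |Σ|/2 = 1031.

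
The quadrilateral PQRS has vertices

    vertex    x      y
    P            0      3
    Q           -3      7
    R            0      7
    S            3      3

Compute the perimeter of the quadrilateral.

16

|PQ| = √((-3)² + (4)²) = √25 = 5
|QR| = √((3)² + (0)²) = √9 = 3
|RS| = √((3)² + (-4)²) = √25 = 5
|SP| = √((-3)² + (0)²) = √9 = 3
Perimeter = 5 + 3 + 5 + 3 = 16.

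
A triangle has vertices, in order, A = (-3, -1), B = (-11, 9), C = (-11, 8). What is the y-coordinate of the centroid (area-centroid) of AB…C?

Apply Gauss's area formula. First the cross-terms c_i = x_i·y_{i+1} − x_{i+1}·y_i:
  -38, 11, 35  ⇒  2A = 8, A = 4.
Then Σ (y_i + y_{i+1})·c_i = 128, so ȳ = 128 / (6·4) = 16/3.

16/3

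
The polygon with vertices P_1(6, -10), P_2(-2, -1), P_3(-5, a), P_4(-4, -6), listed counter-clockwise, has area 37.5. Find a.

0

Write out the shoelace sum; only the two edges meeting at P_3 involve a:
2·Area = [((-2)·a − (-5)·(-1)) + ((-5)·(-6) − (-4)·a)] + 50
       = 2·a + 75 = 75
⇒ a = 0.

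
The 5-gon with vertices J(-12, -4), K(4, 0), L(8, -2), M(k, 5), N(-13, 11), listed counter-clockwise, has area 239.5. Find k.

14

The doubled signed area Σ (x_i y_{i+1} − x_{i+1} y_i) is linear in k.
With k=0 it equals 297; the coefficient of k is 13 (from the two edges through M).
So 13·k + 297 = 2·239.5 = 479 ⇒ k = 14.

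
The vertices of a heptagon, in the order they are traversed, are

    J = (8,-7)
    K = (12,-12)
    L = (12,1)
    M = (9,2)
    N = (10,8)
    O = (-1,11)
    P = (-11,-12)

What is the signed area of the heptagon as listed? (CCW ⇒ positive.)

317.5

Apply Gauss's area formula: 2A = Σ (x_i·y_{i+1} − x_{i+1}·y_i), indices taken mod 7.
Cross-terms: -12, 156, 15, 52, 118, 133, 173  ⇒  Σ = 635
Signed area = Σ/2 = 317.5 (positive ⇒ counter-clockwise traversal).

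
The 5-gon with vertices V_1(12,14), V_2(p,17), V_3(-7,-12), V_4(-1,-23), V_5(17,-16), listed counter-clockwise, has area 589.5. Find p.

5

Write out the shoelace sum; only the two edges meeting at V_2 involve p:
2·Area = [(12·17 − p·14) + (p·(-12) − (-7)·17)] + 986
       = -26·p + 1309 = 1179
⇒ p = 5.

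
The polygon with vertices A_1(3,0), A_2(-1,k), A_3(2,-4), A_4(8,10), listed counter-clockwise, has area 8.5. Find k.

Write out the shoelace sum; only the two edges meeting at A_2 involve k:
2·Area = [(3·k − (-1)·0) + ((-1)·(-4) − 2·k)] + 22
       = 1·k + 26 = 17
⇒ k = -9.

-9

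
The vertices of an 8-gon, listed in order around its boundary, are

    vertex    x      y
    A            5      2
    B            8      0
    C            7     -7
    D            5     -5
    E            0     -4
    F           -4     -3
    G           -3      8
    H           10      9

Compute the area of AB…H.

Apply Gauss's area formula: 2A = Σ (x_i·y_{i+1} − x_{i+1}·y_i), indices taken mod 8.
Cross-terms: -16, -56, 0, -20, -16, -41, -107, -25  ⇒  Σ = -281
Area = |Σ|/2 = 140.5.

140.5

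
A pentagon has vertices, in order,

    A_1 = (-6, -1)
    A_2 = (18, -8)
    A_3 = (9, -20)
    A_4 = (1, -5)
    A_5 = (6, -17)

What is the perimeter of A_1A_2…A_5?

90

|A_1A_2| = √((24)² + (-7)²) = √625 = 25
|A_2A_3| = √((-9)² + (-12)²) = √225 = 15
|A_3A_4| = √((-8)² + (15)²) = √289 = 17
|A_4A_5| = √((5)² + (-12)²) = √169 = 13
|A_5A_1| = √((-12)² + (16)²) = √400 = 20
Perimeter = 25 + 15 + 17 + 13 + 20 = 90.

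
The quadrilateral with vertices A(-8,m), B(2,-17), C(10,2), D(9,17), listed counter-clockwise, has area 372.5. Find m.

21

The doubled signed area Σ (x_i y_{i+1} − x_{i+1} y_i) is linear in m.
With m=0 it equals 598; the coefficient of m is 7 (from the two edges through A).
So 7·m + 598 = 2·372.5 = 745 ⇒ m = 21.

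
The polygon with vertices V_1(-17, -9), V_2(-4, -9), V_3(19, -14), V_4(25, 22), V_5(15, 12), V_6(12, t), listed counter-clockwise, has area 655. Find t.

15

The doubled signed area Σ (x_i y_{i+1} − x_{i+1} y_i) is linear in t.
With t=0 it equals 830; the coefficient of t is 32 (from the two edges through V_6).
So 32·t + 830 = 2·655 = 1310 ⇒ t = 15.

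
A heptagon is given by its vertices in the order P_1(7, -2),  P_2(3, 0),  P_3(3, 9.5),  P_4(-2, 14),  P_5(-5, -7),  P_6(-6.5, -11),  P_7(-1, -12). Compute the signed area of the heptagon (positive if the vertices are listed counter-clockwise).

171

Apply the surveyor's formula: 2A = Σ (x_i·y_{i+1} − x_{i+1}·y_i), indices taken mod 7.
Σ = (6) + (28.5) + (61) + (84) + (9.5) + (67) + (86) = 342
Signed area = Σ/2 = 171 (positive ⇒ counter-clockwise traversal).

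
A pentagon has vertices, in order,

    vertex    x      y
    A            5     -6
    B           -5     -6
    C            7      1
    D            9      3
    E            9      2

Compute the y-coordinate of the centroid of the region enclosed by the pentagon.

Apply the shoelace (surveyor's) formula. First the cross-terms c_i = x_i·y_{i+1} − x_{i+1}·y_i:
  -60, 37, 12, -9, -64  ⇒  2A = -84, A = -42.
Then Σ (y_i + y_{i+1})·c_i = 794, so ȳ = 794 / (6·(-42)) = -397/126.

-397/126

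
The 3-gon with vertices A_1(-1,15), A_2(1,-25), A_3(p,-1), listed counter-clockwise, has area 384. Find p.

19

The doubled signed area Σ (x_i y_{i+1} − x_{i+1} y_i) is linear in p.
With p=0 it equals 8; the coefficient of p is 40 (from the two edges through A_3).
So 40·p + 8 = 2·384 = 768 ⇒ p = 19.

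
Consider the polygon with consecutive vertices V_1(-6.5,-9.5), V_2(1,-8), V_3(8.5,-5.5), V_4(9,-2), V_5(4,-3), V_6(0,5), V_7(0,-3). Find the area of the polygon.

69

Σ = (61.5) + (62.5) + (32.5) + (-19) + (20) + (0) + (-19.5) = 138
Area = |Σ|/2 = 69.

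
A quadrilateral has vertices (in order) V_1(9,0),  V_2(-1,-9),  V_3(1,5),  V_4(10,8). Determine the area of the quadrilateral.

Cross-terms: -81, 4, -42, -72  ⇒  Σ = -191
Area = |Σ|/2 = 95.5.

95.5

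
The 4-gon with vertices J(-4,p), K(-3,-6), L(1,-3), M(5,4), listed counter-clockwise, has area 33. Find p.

-1

Write out the shoelace sum; only the two edges meeting at J involve p:
2·Area = [(5·p − (-4)·4) + ((-4)·(-6) − (-3)·p)] + 34
       = 8·p + 74 = 66
⇒ p = -1.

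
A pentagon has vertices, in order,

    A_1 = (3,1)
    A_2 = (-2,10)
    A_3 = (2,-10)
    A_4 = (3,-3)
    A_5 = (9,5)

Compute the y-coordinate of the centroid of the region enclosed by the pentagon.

Apply the shoelace (surveyor's) formula. First the cross-terms c_i = x_i·y_{i+1} − x_{i+1}·y_i:
  32, 0, 24, 42, -6  ⇒  2A = 92, A = 46.
Then Σ (y_i + y_{i+1})·c_i = 88, so ȳ = 88 / (6·46) = 22/69.

22/69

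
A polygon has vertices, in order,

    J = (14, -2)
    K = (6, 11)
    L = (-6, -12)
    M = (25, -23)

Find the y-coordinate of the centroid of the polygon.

-2063/261

Apply the surveyor's formula. First the cross-terms c_i = x_i·y_{i+1} − x_{i+1}·y_i:
  166, -6, 438, 272  ⇒  2A = 870, A = 435.
Then Σ (y_i + y_{i+1})·c_i = -20630, so ȳ = -20630 / (6·435) = -2063/261.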